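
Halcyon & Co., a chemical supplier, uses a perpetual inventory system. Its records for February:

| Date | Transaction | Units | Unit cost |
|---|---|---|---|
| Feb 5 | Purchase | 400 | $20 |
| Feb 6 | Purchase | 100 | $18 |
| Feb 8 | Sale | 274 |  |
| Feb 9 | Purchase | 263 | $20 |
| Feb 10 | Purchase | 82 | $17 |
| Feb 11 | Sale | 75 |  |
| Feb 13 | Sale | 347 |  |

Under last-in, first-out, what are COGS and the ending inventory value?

Feb 8, 274 sold [LIFO — newest first]: 100 @ $18 + 174 @ $20 = $5,280
Feb 11, 75 sold [LIFO — newest first]: 75 @ $17 = $1,275
Feb 13, 347 sold [LIFO — newest first]: 7 @ $17 + 263 @ $20 + 77 @ $20 = $6,919
Total COGS = $5,280 + $1,275 + $6,919 = $13,474
Ending inventory: 149 @ $20 = $2,980

COGS = $13,474; ending inventory = $2,980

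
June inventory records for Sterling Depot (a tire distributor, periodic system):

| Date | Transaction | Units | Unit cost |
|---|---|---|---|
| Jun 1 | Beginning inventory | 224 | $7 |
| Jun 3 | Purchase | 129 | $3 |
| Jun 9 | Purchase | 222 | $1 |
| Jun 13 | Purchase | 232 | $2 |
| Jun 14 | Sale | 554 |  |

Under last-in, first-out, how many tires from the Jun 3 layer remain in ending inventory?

Jun 14, 554 sold [LIFO — newest first]: 232 @ $2 + 222 @ $1 + 100 @ $3 = $986
Ending inventory: 224 @ $7 + 29 @ $3 = $1,655
Check: goods available $2,641 = COGS $986 + ending $1,655

29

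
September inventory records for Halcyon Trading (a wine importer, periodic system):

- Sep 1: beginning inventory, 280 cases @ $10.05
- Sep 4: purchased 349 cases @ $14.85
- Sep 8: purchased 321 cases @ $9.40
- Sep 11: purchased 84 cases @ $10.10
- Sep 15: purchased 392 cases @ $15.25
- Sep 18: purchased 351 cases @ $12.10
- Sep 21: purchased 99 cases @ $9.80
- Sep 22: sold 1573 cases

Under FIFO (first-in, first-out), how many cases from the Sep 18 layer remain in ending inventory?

Sep 22, 1573 sold [FIFO — oldest first]: 280 @ $10.05 + 349 @ $14.85 + 321 @ $9.40 + 84 @ $10.10 + 392 @ $15.25 + 147 @ $12.10 = $19,619.15
Ending inventory: 204 @ $12.10 + 99 @ $9.80 = $3,438.60

204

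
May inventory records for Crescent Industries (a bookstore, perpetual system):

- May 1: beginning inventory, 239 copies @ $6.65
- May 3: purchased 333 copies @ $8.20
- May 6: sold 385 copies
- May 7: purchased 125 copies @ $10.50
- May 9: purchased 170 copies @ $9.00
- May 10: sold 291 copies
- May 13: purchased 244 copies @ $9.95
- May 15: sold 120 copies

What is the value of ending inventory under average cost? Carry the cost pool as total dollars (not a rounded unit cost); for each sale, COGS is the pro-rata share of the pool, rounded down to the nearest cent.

After May 1: 239 on hand, pool $1,589.35 (≈ $6.6500 each)
After May 3: 572 on hand, pool $4,319.95 (≈ $7.5524 each)
May 6, sell 385: 385/572 × $4,319.95 → $2,907.65
After May 7: 312 on hand, pool $2,724.80 (≈ $8.7333 each)
After May 9: 482 on hand, pool $4,254.80 (≈ $8.8274 each)
May 10, sell 291: 291/482 × $4,254.80 → $2,568.76
After May 13: 435 on hand, pool $4,113.84 (≈ $9.4571 each)
May 15, sell 120: 120/435 × $4,113.84 → $1,134.85
Total COGS = $2,907.65 + $2,568.76 + $1,134.85 = $6,611.26
Ending inventory (cost pool remaining) = $2,978.99
Check: goods available $9,590.25 = COGS $6,611.26 + ending $2,978.99

Ending inventory = $2,978.99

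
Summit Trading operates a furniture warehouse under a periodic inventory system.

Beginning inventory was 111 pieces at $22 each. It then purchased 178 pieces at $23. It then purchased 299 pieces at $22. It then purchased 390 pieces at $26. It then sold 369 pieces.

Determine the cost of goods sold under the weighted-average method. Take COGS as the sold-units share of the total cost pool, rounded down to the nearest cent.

Sale 1, sell 369: 369/978 × $23,254.00 → $8,773.74
Ending inventory (cost pool remaining) = $14,480.26

COGS = $8,773.74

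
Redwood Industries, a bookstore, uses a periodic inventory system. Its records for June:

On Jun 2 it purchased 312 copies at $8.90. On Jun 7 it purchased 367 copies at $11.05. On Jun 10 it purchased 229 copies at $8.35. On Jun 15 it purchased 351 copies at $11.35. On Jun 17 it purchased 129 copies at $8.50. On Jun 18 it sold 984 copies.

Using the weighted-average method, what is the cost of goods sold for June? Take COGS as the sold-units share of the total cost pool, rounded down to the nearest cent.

COGS = $9,800.76

Jun 18, sell 984: 984/1388 × $13,824.65 → $9,800.76
Ending inventory (cost pool remaining) = $4,023.89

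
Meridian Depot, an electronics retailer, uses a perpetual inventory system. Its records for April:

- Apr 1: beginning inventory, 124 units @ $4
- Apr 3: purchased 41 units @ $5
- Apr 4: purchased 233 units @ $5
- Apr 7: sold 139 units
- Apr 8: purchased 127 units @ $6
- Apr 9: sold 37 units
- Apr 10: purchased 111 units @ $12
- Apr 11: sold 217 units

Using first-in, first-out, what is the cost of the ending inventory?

Ending inventory = $2,119

Apr 7, 139 sold [FIFO — oldest first]: 124 @ $4 + 15 @ $5 = $571
Apr 9, 37 sold [FIFO — oldest first]: 26 @ $5 + 11 @ $5 = $185
Apr 11, 217 sold [FIFO — oldest first]: 217 @ $5 = $1,085
Total COGS = $571 + $185 + $1,085 = $1,841
Ending inventory: 5 @ $5 + 127 @ $6 + 111 @ $12 = $2,119
Check: goods available $3,960 = COGS $1,841 + ending $2,119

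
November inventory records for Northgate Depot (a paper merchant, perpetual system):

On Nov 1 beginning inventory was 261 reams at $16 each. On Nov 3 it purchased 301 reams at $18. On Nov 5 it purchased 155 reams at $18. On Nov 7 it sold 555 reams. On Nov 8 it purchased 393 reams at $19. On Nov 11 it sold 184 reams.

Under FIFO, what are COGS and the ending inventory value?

Nov 7, 555 sold [FIFO — oldest first]: 261 @ $16 + 294 @ $18 = $9,468
Nov 11, 184 sold [FIFO — oldest first]: 7 @ $18 + 155 @ $18 + 22 @ $19 = $3,334
Total COGS = $9,468 + $3,334 = $12,802
Ending inventory: 371 @ $19 = $7,049
Check: goods available $19,851 = COGS $12,802 + ending $7,049

COGS = $12,802; ending inventory = $7,049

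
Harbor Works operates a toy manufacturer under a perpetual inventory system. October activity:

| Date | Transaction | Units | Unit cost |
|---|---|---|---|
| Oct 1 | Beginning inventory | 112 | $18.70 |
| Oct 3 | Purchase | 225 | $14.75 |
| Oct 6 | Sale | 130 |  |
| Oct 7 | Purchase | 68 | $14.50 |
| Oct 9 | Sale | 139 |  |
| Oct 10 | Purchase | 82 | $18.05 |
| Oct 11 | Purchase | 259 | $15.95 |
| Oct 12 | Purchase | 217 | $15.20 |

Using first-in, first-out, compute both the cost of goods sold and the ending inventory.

COGS = $4,410.15; ending inventory = $10,898.55

Oct 6, 130 sold [FIFO — oldest first]: 112 @ $18.70 + 18 @ $14.75 = $2,359.90
Oct 9, 139 sold [FIFO — oldest first]: 139 @ $14.75 = $2,050.25
Total COGS = $2,359.90 + $2,050.25 = $4,410.15
Ending inventory: 68 @ $14.75 + 68 @ $14.50 + 82 @ $18.05 + 259 @ $15.95 + 217 @ $15.20 = $10,898.55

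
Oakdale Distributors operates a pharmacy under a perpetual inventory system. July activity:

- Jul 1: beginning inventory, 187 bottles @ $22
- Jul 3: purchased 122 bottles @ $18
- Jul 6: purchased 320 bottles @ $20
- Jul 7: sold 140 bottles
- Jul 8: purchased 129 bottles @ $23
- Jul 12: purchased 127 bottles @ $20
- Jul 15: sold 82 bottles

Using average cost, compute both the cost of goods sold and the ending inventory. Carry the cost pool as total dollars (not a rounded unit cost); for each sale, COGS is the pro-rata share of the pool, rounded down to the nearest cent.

After Jul 1: 187 on hand, pool $4,114.00 (≈ $22.0000 each)
After Jul 3: 309 on hand, pool $6,310.00 (≈ $20.4207 each)
After Jul 6: 629 on hand, pool $12,710.00 (≈ $20.2067 each)
Jul 7, sell 140: 140/629 × $12,710.00 → $2,828.93
After Jul 8: 618 on hand, pool $12,848.07 (≈ $20.7898 each)
After Jul 12: 745 on hand, pool $15,388.07 (≈ $20.6551 each)
Jul 15, sell 82: 82/745 × $15,388.07 → $1,693.72
Total COGS = $2,828.93 + $1,693.72 = $4,522.65
Ending inventory (cost pool remaining) = $13,694.35
Check: goods available $18,217.00 = COGS $4,522.65 + ending $13,694.35

COGS = $4,522.65; ending inventory = $13,694.35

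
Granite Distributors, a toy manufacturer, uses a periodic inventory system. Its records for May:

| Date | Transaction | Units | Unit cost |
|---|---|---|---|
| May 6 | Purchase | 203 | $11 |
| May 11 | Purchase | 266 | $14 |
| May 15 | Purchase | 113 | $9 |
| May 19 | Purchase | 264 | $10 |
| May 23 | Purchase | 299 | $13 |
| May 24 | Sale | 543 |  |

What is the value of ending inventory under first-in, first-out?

Ending inventory = $6,878

May 24, 543 sold [FIFO — oldest first]: 203 @ $11 + 266 @ $14 + 74 @ $9 = $6,623
Ending inventory: 39 @ $9 + 264 @ $10 + 299 @ $13 = $6,878
Check: goods available $13,501 = COGS $6,623 + ending $6,878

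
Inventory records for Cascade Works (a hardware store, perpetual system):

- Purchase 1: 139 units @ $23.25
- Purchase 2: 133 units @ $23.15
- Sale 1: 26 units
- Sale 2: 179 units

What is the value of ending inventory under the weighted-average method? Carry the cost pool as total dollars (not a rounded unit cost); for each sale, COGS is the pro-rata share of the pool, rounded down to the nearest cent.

Ending inventory = $1,554.48

After Purchase 1: 139 on hand, pool $3,231.75 (≈ $23.2500 each)
After Purchase 2: 272 on hand, pool $6,310.70 (≈ $23.2011 each)
Sale 1, sell 26: 26/272 × $6,310.70 → $603.22
Sale 2, sell 179: 179/246 × $5,707.48 → $4,153.00
Total COGS = $603.22 + $4,153.00 = $4,756.22
Ending inventory (cost pool remaining) = $1,554.48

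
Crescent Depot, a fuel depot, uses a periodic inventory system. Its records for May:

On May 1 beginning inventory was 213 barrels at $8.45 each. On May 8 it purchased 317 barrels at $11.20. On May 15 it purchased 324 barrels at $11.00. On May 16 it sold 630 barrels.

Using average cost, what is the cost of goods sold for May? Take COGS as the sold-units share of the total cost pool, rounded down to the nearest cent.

May 16, sell 630: 630/854 × $8,914.25 → $6,576.08
Ending inventory (cost pool remaining) = $2,338.17

COGS = $6,576.08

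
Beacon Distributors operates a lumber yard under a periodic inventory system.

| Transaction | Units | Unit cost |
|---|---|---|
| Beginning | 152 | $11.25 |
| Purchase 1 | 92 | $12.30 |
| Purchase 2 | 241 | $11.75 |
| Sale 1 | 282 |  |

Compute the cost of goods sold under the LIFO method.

COGS = $3,336.05

Sale 1 (282) [LIFO — newest first]: 241 @ $11.75 + 41 @ $12.30 = $3,336.05
Ending inventory: 152 @ $11.25 + 51 @ $12.30 = $2,337.30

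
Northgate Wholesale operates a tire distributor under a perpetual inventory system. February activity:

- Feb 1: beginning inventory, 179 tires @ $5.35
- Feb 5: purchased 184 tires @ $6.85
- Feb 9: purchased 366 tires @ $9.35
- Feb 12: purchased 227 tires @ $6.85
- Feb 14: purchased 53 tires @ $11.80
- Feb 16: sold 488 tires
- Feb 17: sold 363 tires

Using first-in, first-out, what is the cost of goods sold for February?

Feb 16, 488 sold [FIFO — oldest first]: 179 @ $5.35 + 184 @ $6.85 + 125 @ $9.35 = $3,386.80
Feb 17, 363 sold [FIFO — oldest first]: 241 @ $9.35 + 122 @ $6.85 = $3,089.05
Total COGS = $3,386.80 + $3,089.05 = $6,475.85
Ending inventory: 105 @ $6.85 + 53 @ $11.80 = $1,344.65

COGS = $6,475.85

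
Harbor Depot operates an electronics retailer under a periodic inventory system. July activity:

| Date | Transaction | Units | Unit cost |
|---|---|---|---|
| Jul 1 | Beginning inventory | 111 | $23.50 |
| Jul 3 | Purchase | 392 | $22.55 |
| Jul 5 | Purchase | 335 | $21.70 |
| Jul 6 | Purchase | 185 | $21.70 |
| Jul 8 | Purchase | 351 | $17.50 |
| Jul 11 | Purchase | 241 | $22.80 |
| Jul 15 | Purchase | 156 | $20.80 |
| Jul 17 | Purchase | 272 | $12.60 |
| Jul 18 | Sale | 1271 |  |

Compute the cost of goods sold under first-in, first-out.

COGS = $27,072.10

Jul 18, 1271 sold [FIFO — oldest first]: 111 @ $23.50 + 392 @ $22.55 + 335 @ $21.70 + 185 @ $21.70 + 248 @ $17.50 = $27,072.10
Ending inventory: 103 @ $17.50 + 241 @ $22.80 + 156 @ $20.80 + 272 @ $12.60 = $13,969.30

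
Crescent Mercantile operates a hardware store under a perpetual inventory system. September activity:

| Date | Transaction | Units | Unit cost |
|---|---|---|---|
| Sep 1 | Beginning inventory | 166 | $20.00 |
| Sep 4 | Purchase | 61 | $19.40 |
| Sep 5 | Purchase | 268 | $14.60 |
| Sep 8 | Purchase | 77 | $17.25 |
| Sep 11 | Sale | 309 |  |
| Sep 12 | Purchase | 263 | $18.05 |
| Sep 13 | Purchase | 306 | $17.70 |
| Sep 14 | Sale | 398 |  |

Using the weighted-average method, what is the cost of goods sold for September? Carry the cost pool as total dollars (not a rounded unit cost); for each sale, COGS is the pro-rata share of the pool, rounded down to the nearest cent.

After Sep 1: 166 on hand, pool $3,320.00 (≈ $20.0000 each)
After Sep 4: 227 on hand, pool $4,503.40 (≈ $19.8388 each)
After Sep 5: 495 on hand, pool $8,416.20 (≈ $17.0024 each)
After Sep 8: 572 on hand, pool $9,744.45 (≈ $17.0358 each)
Sep 11, sell 309: 309/572 × $9,744.45 → $5,264.04
After Sep 12: 526 on hand, pool $9,227.56 (≈ $17.5429 each)
After Sep 13: 832 on hand, pool $14,643.76 (≈ $17.6007 each)
Sep 14, sell 398: 398/832 × $14,643.76 → $7,005.06
Total COGS = $5,264.04 + $7,005.06 = $12,269.10
Ending inventory (cost pool remaining) = $7,638.70
Check: goods available $19,907.80 = COGS $12,269.10 + ending $7,638.70

COGS = $12,269.10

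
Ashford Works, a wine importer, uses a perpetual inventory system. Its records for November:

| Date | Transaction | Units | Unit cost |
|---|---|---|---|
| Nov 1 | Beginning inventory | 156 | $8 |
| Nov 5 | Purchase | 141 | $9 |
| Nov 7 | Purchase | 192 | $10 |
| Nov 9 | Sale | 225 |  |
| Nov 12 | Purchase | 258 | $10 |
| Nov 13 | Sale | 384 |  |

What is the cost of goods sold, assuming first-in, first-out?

Nov 9, 225 sold [FIFO — oldest first]: 156 @ $8 + 69 @ $9 = $1,869
Nov 13, 384 sold [FIFO — oldest first]: 72 @ $9 + 192 @ $10 + 120 @ $10 = $3,768
Total COGS = $1,869 + $3,768 = $5,637
Ending inventory: 138 @ $10 = $1,380

COGS = $5,637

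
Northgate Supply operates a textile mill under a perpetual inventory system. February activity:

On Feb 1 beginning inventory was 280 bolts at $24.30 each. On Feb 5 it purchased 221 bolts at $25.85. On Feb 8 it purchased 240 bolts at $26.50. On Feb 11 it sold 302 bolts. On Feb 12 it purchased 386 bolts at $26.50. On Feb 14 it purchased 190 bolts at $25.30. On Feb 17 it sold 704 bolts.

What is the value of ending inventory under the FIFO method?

Feb 11, 302 sold [FIFO — oldest first]: 280 @ $24.30 + 22 @ $25.85 = $7,372.70
Feb 17, 704 sold [FIFO — oldest first]: 199 @ $25.85 + 240 @ $26.50 + 265 @ $26.50 = $18,526.65
Total COGS = $7,372.70 + $18,526.65 = $25,899.35
Ending inventory: 121 @ $26.50 + 190 @ $25.30 = $8,013.50
Check: goods available $33,912.85 = COGS $25,899.35 + ending $8,013.50

Ending inventory = $8,013.50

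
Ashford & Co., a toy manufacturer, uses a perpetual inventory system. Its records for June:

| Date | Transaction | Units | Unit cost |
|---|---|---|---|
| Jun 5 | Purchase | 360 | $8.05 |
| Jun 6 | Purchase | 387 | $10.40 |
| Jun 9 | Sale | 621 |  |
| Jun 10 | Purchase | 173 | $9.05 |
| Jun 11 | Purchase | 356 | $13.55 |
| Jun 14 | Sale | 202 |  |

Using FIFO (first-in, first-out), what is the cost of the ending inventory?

Jun 9, 621 sold [FIFO — oldest first]: 360 @ $8.05 + 261 @ $10.40 = $5,612.40
Jun 14, 202 sold [FIFO — oldest first]: 126 @ $10.40 + 76 @ $9.05 = $1,998.20
Total COGS = $5,612.40 + $1,998.20 = $7,610.60
Ending inventory: 97 @ $9.05 + 356 @ $13.55 = $5,701.65
Check: goods available $13,312.25 = COGS $7,610.60 + ending $5,701.65

Ending inventory = $5,701.65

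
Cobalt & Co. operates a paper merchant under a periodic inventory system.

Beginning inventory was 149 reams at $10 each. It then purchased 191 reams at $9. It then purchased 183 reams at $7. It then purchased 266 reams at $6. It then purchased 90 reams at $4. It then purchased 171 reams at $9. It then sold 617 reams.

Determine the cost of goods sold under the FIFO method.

Sale 1 (617) [FIFO — oldest first]: 149 @ $10 + 191 @ $9 + 183 @ $7 + 94 @ $6 = $5,054
Ending inventory: 172 @ $6 + 90 @ $4 + 171 @ $9 = $2,931
Check: goods available $7,985 = COGS $5,054 + ending $2,931

COGS = $5,054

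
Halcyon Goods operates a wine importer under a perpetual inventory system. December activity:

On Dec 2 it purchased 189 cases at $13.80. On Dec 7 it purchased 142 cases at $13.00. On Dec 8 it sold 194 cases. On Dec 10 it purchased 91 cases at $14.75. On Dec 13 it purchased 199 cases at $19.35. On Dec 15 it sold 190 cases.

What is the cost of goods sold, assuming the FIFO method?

Dec 8, 194 sold [FIFO — oldest first]: 189 @ $13.80 + 5 @ $13.00 = $2,673.20
Dec 15, 190 sold [FIFO — oldest first]: 137 @ $13.00 + 53 @ $14.75 = $2,562.75
Total COGS = $2,673.20 + $2,562.75 = $5,235.95
Ending inventory: 38 @ $14.75 + 199 @ $19.35 = $4,411.15

COGS = $5,235.95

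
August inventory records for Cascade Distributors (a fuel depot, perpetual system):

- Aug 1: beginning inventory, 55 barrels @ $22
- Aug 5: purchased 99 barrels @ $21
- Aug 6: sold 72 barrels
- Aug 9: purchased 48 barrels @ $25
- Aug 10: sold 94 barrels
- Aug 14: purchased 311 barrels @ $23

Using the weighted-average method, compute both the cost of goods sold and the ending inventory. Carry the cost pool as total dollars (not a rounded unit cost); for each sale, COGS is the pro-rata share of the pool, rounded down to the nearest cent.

After Aug 1: 55 on hand, pool $1,210.00 (≈ $22.0000 each)
After Aug 5: 154 on hand, pool $3,289.00 (≈ $21.3571 each)
Aug 6, sell 72: 72/154 × $3,289.00 → $1,537.71
After Aug 9: 130 on hand, pool $2,951.29 (≈ $22.7022 each)
Aug 10, sell 94: 94/130 × $2,951.29 → $2,134.00
After Aug 14: 347 on hand, pool $7,970.29 (≈ $22.9691 each)
Total COGS = $1,537.71 + $2,134.00 = $3,671.71
Ending inventory (cost pool remaining) = $7,970.29
Check: goods available $11,642.00 = COGS $3,671.71 + ending $7,970.29

COGS = $3,671.71; ending inventory = $7,970.29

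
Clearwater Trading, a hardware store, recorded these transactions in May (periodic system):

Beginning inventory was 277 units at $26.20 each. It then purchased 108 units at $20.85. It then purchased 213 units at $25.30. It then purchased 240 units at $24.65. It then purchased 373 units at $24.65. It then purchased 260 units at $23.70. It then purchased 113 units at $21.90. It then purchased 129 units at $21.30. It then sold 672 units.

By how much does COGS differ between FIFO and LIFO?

FIFO COGS: 277 @ $26.20 + 108 @ $20.85 + 213 @ $25.30 + 74 @ $24.65 = $16,722.20
LIFO COGS: 129 @ $21.30 + 113 @ $21.90 + 260 @ $23.70 + 170 @ $24.65 = $15,574.90
Difference = |$16,722.20 − $15,574.90| = $1,147.30

$1,147.30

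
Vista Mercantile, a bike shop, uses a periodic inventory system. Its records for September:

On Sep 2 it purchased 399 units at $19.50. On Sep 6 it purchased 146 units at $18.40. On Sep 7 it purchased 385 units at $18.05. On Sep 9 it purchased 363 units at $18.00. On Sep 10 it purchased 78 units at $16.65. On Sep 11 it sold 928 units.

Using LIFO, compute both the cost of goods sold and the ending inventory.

COGS = $16,658.75; ending inventory = $8,590.10

Sep 11, 928 sold [LIFO — newest first]: 78 @ $16.65 + 363 @ $18.00 + 385 @ $18.05 + 102 @ $18.40 = $16,658.75
Ending inventory: 399 @ $19.50 + 44 @ $18.40 = $8,590.10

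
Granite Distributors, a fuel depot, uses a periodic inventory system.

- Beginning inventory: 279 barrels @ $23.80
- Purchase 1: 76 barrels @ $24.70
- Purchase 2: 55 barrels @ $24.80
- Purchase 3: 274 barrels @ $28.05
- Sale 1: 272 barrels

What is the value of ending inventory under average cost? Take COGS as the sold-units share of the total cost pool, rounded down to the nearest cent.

Ending inventory = $10,581.36

Sale 1, sell 272: 272/684 × $17,567.10 → $6,985.74
Ending inventory (cost pool remaining) = $10,581.36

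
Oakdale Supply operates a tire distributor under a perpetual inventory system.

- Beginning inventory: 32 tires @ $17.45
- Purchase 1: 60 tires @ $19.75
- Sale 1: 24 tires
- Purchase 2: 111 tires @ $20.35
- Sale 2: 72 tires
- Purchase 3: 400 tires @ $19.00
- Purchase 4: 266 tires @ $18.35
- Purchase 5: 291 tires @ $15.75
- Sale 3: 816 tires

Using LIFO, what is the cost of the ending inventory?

Sale 1 (24) [LIFO — newest first]: 24 @ $19.75 = $474.00
Sale 2 (72) [LIFO — newest first]: 72 @ $20.35 = $1,465.20
Sale 3 (816) [LIFO — newest first]: 291 @ $15.75 + 266 @ $18.35 + 259 @ $19.00 = $14,385.35
Total COGS = $474.00 + $1,465.20 + $14,385.35 = $16,324.55
Ending inventory: 32 @ $17.45 + 36 @ $19.75 + 39 @ $20.35 + 141 @ $19.00 = $4,742.05
Check: goods available $21,066.60 = COGS $16,324.55 + ending $4,742.05

Ending inventory = $4,742.05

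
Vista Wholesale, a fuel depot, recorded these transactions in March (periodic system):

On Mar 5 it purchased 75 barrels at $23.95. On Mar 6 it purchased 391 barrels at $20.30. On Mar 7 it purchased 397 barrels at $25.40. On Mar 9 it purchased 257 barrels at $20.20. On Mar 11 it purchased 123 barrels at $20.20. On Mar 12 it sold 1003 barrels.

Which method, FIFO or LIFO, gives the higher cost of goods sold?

FIFO COGS: 75 @ $23.95 + 391 @ $20.30 + 397 @ $25.40 + 140 @ $20.20 = $22,645.35
LIFO COGS: 123 @ $20.20 + 257 @ $20.20 + 397 @ $25.40 + 226 @ $20.30 = $22,347.60

FIFO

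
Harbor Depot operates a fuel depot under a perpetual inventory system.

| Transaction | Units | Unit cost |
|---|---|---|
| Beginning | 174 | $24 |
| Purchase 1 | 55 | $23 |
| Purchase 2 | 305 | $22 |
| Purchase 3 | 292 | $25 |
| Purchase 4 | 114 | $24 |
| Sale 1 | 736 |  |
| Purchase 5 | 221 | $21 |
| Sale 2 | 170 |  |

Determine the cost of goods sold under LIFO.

Sale 1 (736) [LIFO — newest first]: 114 @ $24 + 292 @ $25 + 305 @ $22 + 25 @ $23 = $17,321
Sale 2 (170) [LIFO — newest first]: 170 @ $21 = $3,570
Total COGS = $17,321 + $3,570 = $20,891
Ending inventory: 174 @ $24 + 30 @ $23 + 51 @ $21 = $5,937
Check: goods available $26,828 = COGS $20,891 + ending $5,937

COGS = $20,891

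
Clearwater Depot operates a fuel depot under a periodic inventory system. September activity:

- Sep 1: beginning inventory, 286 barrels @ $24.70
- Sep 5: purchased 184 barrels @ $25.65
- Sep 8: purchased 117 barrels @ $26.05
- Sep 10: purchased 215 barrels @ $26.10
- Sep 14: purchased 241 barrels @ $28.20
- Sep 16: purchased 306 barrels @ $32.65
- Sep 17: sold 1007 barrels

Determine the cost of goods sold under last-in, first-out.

Sep 17, 1007 sold [LIFO — newest first]: 306 @ $32.65 + 241 @ $28.20 + 215 @ $26.10 + 117 @ $26.05 + 128 @ $25.65 = $28,729.65
Ending inventory: 286 @ $24.70 + 56 @ $25.65 = $8,500.60

COGS = $28,729.65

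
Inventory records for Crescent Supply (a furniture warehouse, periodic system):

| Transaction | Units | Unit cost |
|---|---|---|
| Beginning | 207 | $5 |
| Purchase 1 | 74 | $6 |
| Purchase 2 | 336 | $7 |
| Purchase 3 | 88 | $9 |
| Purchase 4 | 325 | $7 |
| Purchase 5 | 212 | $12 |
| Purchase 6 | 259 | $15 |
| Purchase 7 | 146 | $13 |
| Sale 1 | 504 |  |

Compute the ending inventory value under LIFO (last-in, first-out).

Ending inventory = $8,254

Sale 1 (504) [LIFO — newest first]: 146 @ $13 + 259 @ $15 + 99 @ $12 = $6,971
Ending inventory: 207 @ $5 + 74 @ $6 + 336 @ $7 + 88 @ $9 + 325 @ $7 + 113 @ $12 = $8,254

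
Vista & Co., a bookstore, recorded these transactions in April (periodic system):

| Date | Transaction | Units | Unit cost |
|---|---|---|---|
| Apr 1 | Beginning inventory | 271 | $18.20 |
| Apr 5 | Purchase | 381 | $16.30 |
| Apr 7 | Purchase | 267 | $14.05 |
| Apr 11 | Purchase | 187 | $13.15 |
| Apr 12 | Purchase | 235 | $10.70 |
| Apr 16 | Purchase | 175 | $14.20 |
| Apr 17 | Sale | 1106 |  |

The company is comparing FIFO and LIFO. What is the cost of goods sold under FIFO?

FIFO COGS: 271 @ $18.20 + 381 @ $16.30 + 267 @ $14.05 + 187 @ $13.15 = $17,352.90
LIFO COGS: 175 @ $14.20 + 235 @ $10.70 + 187 @ $13.15 + 267 @ $14.05 + 242 @ $16.30 = $15,154.50

COGS = $17,352.90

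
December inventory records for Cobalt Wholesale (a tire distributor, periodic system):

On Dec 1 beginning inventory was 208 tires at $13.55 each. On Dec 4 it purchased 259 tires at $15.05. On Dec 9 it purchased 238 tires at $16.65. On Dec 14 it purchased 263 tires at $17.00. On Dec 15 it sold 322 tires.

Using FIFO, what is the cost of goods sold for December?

Dec 15, 322 sold [FIFO — oldest first]: 208 @ $13.55 + 114 @ $15.05 = $4,534.10
Ending inventory: 145 @ $15.05 + 238 @ $16.65 + 263 @ $17.00 = $10,615.95

COGS = $4,534.10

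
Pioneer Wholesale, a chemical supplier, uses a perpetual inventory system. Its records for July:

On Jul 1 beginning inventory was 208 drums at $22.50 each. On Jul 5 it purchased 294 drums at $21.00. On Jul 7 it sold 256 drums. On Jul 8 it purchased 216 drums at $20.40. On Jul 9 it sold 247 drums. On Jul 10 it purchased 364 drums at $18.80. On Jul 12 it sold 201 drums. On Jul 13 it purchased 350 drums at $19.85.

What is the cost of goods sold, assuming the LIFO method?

Jul 7, 256 sold [LIFO — newest first]: 256 @ $21.00 = $5,376.00
Jul 9, 247 sold [LIFO — newest first]: 216 @ $20.40 + 31 @ $21.00 = $5,057.40
Jul 12, 201 sold [LIFO — newest first]: 201 @ $18.80 = $3,778.80
Total COGS = $5,376.00 + $5,057.40 + $3,778.80 = $14,212.20
Ending inventory: 208 @ $22.50 + 7 @ $21.00 + 163 @ $18.80 + 350 @ $19.85 = $14,838.90

COGS = $14,212.20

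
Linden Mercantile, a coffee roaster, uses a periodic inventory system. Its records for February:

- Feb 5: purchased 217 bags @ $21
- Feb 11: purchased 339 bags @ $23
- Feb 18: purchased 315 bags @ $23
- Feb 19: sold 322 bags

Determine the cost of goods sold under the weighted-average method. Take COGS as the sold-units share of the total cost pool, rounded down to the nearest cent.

Feb 19, sell 322: 322/871 × $19,599.00 → $7,245.55
Ending inventory (cost pool remaining) = $12,353.45
Check: goods available $19,599.00 = COGS $7,245.55 + ending $12,353.45

COGS = $7,245.55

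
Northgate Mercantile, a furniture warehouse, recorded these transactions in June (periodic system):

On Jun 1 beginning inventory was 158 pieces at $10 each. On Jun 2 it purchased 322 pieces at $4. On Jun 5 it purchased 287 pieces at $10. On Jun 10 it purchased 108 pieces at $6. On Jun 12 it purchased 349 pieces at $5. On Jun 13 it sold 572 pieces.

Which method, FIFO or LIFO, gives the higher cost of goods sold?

FIFO

FIFO COGS: 158 @ $10 + 322 @ $4 + 92 @ $10 = $3,788
LIFO COGS: 349 @ $5 + 108 @ $6 + 115 @ $10 = $3,543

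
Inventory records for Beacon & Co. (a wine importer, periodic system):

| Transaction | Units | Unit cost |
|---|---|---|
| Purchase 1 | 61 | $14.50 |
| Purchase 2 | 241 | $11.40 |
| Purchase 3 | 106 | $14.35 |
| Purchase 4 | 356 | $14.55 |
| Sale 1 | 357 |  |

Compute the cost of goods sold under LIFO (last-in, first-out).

Sale 1 (357) [LIFO — newest first]: 356 @ $14.55 + 1 @ $14.35 = $5,194.15
Ending inventory: 61 @ $14.50 + 241 @ $11.40 + 105 @ $14.35 = $5,138.65
Check: goods available $10,332.80 = COGS $5,194.15 + ending $5,138.65

COGS = $5,194.15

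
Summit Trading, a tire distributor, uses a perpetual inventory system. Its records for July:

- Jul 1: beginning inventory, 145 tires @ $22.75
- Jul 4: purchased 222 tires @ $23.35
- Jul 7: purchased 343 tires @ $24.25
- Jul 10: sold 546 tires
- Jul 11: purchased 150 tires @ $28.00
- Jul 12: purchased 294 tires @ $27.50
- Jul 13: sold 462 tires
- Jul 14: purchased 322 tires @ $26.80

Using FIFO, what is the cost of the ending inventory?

Jul 10, 546 sold [FIFO — oldest first]: 145 @ $22.75 + 222 @ $23.35 + 179 @ $24.25 = $12,823.20
Jul 13, 462 sold [FIFO — oldest first]: 164 @ $24.25 + 150 @ $28.00 + 148 @ $27.50 = $12,247.00
Total COGS = $12,823.20 + $12,247.00 = $25,070.20
Ending inventory: 146 @ $27.50 + 322 @ $26.80 = $12,644.60
Check: goods available $37,714.80 = COGS $25,070.20 + ending $12,644.60

Ending inventory = $12,644.60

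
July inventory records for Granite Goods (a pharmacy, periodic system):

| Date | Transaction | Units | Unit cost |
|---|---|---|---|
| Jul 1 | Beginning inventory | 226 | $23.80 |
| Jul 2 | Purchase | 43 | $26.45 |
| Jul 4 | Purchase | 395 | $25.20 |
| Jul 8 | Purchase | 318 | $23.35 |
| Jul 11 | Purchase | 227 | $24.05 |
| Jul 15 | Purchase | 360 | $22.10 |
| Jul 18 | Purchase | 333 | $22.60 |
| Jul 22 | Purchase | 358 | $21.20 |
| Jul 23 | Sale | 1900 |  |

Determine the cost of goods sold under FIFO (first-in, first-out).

Jul 23, 1900 sold [FIFO — oldest first]: 226 @ $23.80 + 43 @ $26.45 + 395 @ $25.20 + 318 @ $23.35 + 227 @ $24.05 + 360 @ $22.10 + 331 @ $22.60 = $44,791.40
Ending inventory: 2 @ $22.60 + 358 @ $21.20 = $7,634.80

COGS = $44,791.40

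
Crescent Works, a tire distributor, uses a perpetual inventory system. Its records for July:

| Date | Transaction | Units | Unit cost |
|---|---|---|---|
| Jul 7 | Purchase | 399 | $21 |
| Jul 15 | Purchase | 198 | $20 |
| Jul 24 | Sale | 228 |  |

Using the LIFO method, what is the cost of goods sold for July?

COGS = $4,590

Jul 24, 228 sold [LIFO — newest first]: 198 @ $20 + 30 @ $21 = $4,590
Ending inventory: 369 @ $21 = $7,749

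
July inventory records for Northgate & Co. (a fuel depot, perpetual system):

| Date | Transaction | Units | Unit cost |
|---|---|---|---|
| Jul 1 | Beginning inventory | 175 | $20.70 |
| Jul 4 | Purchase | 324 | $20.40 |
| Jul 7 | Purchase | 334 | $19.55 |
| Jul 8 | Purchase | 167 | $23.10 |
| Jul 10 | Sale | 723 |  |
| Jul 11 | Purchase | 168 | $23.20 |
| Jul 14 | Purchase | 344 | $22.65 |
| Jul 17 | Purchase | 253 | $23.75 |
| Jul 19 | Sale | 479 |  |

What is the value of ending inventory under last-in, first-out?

Ending inventory = $12,273.60

Jul 10, 723 sold [LIFO — newest first]: 167 @ $23.10 + 334 @ $19.55 + 222 @ $20.40 = $14,916.20
Jul 19, 479 sold [LIFO — newest first]: 253 @ $23.75 + 226 @ $22.65 = $11,127.65
Total COGS = $14,916.20 + $11,127.65 = $26,043.85
Ending inventory: 175 @ $20.70 + 102 @ $20.40 + 168 @ $23.20 + 118 @ $22.65 = $12,273.60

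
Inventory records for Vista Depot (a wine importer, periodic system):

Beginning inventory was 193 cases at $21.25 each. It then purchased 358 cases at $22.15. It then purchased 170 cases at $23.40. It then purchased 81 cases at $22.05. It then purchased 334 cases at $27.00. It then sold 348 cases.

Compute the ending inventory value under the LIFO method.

Ending inventory = $17,486.30

Sale 1 (348) [LIFO — newest first]: 334 @ $27.00 + 14 @ $22.05 = $9,326.70
Ending inventory: 193 @ $21.25 + 358 @ $22.15 + 170 @ $23.40 + 67 @ $22.05 = $17,486.30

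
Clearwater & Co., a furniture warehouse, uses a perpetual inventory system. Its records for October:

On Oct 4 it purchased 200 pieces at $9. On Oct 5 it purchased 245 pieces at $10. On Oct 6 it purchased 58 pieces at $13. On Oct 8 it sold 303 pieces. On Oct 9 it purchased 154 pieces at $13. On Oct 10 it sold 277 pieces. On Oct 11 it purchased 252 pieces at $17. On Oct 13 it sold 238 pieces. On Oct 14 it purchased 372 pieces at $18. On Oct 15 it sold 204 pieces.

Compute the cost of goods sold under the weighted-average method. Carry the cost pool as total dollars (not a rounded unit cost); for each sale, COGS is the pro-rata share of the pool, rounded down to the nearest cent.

COGS = $13,443.09

After Oct 4: 200 on hand, pool $1,800.00 (≈ $9.0000 each)
After Oct 5: 445 on hand, pool $4,250.00 (≈ $9.5506 each)
After Oct 6: 503 on hand, pool $5,004.00 (≈ $9.9483 each)
Oct 8, sell 303: 303/503 × $5,004.00 → $3,014.33
After Oct 9: 354 on hand, pool $3,991.67 (≈ $11.2759 each)
Oct 10, sell 277: 277/354 × $3,991.67 → $3,123.42
After Oct 11: 329 on hand, pool $5,152.25 (≈ $15.6603 each)
Oct 13, sell 238: 238/329 × $5,152.25 → $3,727.15
After Oct 14: 463 on hand, pool $8,121.10 (≈ $17.5402 each)
Oct 15, sell 204: 204/463 × $8,121.10 → $3,578.19
Total COGS = $3,014.33 + $3,123.42 + $3,727.15 + $3,578.19 = $13,443.09
Ending inventory (cost pool remaining) = $4,542.91
Check: goods available $17,986.00 = COGS $13,443.09 + ending $4,542.91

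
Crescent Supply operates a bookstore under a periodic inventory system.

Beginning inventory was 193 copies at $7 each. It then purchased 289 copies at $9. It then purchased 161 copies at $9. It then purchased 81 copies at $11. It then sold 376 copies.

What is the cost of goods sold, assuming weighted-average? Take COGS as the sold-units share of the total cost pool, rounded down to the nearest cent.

COGS = $3,267.66

Sale 1, sell 376: 376/724 × $6,292.00 → $3,267.66
Ending inventory (cost pool remaining) = $3,024.34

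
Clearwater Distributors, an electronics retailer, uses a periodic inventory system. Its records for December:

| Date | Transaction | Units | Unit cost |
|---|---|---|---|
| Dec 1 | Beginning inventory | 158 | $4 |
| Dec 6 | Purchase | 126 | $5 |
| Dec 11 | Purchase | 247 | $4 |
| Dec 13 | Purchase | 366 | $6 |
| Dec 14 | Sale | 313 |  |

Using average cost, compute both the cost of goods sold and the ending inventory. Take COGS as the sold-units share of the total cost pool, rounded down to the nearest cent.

COGS = $1,551.39; ending inventory = $2,894.61

Dec 14, sell 313: 313/897 × $4,446.00 → $1,551.39
Ending inventory (cost pool remaining) = $2,894.61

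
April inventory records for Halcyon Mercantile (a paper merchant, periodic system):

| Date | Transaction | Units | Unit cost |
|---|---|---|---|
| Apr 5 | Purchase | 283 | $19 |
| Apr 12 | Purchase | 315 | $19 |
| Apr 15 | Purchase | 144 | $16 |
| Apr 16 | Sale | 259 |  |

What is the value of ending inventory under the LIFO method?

Apr 16, 259 sold [LIFO — newest first]: 144 @ $16 + 115 @ $19 = $4,489
Ending inventory: 283 @ $19 + 200 @ $19 = $9,177

Ending inventory = $9,177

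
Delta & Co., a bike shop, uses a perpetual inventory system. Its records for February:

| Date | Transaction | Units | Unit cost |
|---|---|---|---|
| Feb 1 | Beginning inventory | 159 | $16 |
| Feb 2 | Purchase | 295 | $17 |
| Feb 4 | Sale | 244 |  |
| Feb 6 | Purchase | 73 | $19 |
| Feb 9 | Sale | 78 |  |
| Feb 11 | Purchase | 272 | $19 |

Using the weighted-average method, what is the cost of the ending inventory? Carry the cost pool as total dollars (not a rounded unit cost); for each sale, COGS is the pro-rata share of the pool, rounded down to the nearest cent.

Ending inventory = $8,705.49

After Feb 1: 159 on hand, pool $2,544.00 (≈ $16.0000 each)
After Feb 2: 454 on hand, pool $7,559.00 (≈ $16.6498 each)
Feb 4, sell 244: 244/454 × $7,559.00 → $4,062.54
After Feb 6: 283 on hand, pool $4,883.46 (≈ $17.2560 each)
Feb 9, sell 78: 78/283 × $4,883.46 → $1,345.97
After Feb 11: 477 on hand, pool $8,705.49 (≈ $18.2505 each)
Total COGS = $4,062.54 + $1,345.97 = $5,408.51
Ending inventory (cost pool remaining) = $8,705.49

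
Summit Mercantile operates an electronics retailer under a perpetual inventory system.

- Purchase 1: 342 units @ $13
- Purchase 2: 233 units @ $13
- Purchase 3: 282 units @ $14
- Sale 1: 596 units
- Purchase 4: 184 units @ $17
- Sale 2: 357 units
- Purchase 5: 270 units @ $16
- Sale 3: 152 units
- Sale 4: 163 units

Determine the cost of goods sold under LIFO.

Sale 1 (596) [LIFO — newest first]: 282 @ $14 + 233 @ $13 + 81 @ $13 = $8,030
Sale 2 (357) [LIFO — newest first]: 184 @ $17 + 173 @ $13 = $5,377
Sale 3 (152) [LIFO — newest first]: 152 @ $16 = $2,432
Sale 4 (163) [LIFO — newest first]: 118 @ $16 + 45 @ $13 = $2,473
Total COGS = $8,030 + $5,377 + $2,432 + $2,473 = $18,312
Ending inventory: 43 @ $13 = $559
Check: goods available $18,871 = COGS $18,312 + ending $559

COGS = $18,312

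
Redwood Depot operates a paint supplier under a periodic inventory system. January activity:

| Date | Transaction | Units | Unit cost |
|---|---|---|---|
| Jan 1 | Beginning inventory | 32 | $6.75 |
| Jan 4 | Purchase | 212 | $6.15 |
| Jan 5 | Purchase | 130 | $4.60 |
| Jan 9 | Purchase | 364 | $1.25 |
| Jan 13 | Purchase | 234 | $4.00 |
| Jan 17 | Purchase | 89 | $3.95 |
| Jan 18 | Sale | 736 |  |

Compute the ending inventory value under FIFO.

Ending inventory = $1,290.05

Jan 18, 736 sold [FIFO — oldest first]: 32 @ $6.75 + 212 @ $6.15 + 130 @ $4.60 + 362 @ $1.25 = $2,570.30
Ending inventory: 2 @ $1.25 + 234 @ $4.00 + 89 @ $3.95 = $1,290.05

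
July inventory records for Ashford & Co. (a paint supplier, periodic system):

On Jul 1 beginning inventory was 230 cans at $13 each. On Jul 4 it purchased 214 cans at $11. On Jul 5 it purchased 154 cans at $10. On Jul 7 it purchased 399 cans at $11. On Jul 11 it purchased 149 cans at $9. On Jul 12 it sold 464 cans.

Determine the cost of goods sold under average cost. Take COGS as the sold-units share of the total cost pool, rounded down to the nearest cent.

Jul 12, sell 464: 464/1146 × $12,614.00 → $5,107.23
Ending inventory (cost pool remaining) = $7,506.77

COGS = $5,107.23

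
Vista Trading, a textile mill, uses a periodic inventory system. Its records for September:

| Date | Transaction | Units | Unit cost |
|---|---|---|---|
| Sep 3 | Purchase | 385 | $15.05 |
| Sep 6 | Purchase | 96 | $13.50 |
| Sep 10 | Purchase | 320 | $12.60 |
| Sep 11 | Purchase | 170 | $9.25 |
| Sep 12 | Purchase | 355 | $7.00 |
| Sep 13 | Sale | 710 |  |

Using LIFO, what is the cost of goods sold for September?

Sep 13, 710 sold [LIFO — newest first]: 355 @ $7.00 + 170 @ $9.25 + 185 @ $12.60 = $6,388.50
Ending inventory: 385 @ $15.05 + 96 @ $13.50 + 135 @ $12.60 = $8,791.25
Check: goods available $15,179.75 = COGS $6,388.50 + ending $8,791.25

COGS = $6,388.50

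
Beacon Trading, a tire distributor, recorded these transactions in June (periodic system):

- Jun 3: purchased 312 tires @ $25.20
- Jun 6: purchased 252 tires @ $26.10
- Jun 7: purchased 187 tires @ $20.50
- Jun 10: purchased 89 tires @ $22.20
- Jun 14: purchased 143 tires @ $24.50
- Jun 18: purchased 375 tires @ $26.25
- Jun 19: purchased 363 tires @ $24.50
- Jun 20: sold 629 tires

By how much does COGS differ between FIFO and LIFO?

FIFO COGS: 312 @ $25.20 + 252 @ $26.10 + 65 @ $20.50 = $15,772.10
LIFO COGS: 363 @ $24.50 + 266 @ $26.25 = $15,876.00
Difference = |$15,772.10 − $15,876.00| = $103.90

$103.90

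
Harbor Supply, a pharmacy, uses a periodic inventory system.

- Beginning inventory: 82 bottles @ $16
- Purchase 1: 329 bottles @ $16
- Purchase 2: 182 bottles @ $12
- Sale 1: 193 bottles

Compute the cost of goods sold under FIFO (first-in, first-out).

Sale 1 (193) [FIFO — oldest first]: 82 @ $16 + 111 @ $16 = $3,088
Ending inventory: 218 @ $16 + 182 @ $12 = $5,672

COGS = $3,088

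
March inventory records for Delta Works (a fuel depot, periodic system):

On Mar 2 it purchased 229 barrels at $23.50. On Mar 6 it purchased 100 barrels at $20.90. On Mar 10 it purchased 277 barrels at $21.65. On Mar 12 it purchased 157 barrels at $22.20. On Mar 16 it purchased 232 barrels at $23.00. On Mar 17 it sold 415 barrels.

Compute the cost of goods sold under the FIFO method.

COGS = $9,333.40

Mar 17, 415 sold [FIFO — oldest first]: 229 @ $23.50 + 100 @ $20.90 + 86 @ $21.65 = $9,333.40
Ending inventory: 191 @ $21.65 + 157 @ $22.20 + 232 @ $23.00 = $12,956.55
Check: goods available $22,289.95 = COGS $9,333.40 + ending $12,956.55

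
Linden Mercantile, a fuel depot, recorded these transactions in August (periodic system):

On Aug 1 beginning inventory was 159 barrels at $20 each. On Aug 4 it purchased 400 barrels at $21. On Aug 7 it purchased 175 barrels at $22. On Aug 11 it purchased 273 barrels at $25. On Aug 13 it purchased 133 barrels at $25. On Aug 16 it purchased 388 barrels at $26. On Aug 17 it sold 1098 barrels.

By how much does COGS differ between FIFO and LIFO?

FIFO COGS: 159 @ $20 + 400 @ $21 + 175 @ $22 + 273 @ $25 + 91 @ $25 = $24,530
LIFO COGS: 388 @ $26 + 133 @ $25 + 273 @ $25 + 175 @ $22 + 129 @ $21 = $26,797
Difference = |$24,530 − $26,797| = $2,267

$2,267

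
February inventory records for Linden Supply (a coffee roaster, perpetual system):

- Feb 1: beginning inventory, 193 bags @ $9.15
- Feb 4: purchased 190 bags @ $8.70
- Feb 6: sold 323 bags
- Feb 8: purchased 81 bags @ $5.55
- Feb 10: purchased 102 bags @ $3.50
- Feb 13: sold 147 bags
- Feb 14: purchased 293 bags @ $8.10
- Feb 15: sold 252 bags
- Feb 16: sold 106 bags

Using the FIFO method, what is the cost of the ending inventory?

Ending inventory = $251.10

Feb 6, 323 sold [FIFO — oldest first]: 193 @ $9.15 + 130 @ $8.70 = $2,896.95
Feb 13, 147 sold [FIFO — oldest first]: 60 @ $8.70 + 81 @ $5.55 + 6 @ $3.50 = $992.55
Feb 15, 252 sold [FIFO — oldest first]: 96 @ $3.50 + 156 @ $8.10 = $1,599.60
Feb 16, 106 sold [FIFO — oldest first]: 106 @ $8.10 = $858.60
Total COGS = $2,896.95 + $992.55 + $1,599.60 + $858.60 = $6,347.70
Ending inventory: 31 @ $8.10 = $251.10
Check: goods available $6,598.80 = COGS $6,347.70 + ending $251.10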